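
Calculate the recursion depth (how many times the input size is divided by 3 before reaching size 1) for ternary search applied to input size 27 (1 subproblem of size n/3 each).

For divide and conquer with division factor 3:

Problem sizes at each level:
Level 0: 27
Level 1: 9
Level 2: 3
Level 3: 1

The root is level 0 and the size-1 base case is level 3 (the tree spans levels 0 through 3, i.e. 4 levels counting the root), so the depth is the number of divisions: log_3(27) = 3

The recursion tree depth is log_3(27) = 3. At each level, the problem size is divided by 3, so it takes 3 divisions to reduce to a base case of size 1. The algorithm makes 1 recursive call at each level.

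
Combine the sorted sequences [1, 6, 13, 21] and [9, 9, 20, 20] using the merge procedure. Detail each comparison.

Merging process:

Compare 1 vs 9: take 1 from left. Merged: [1]
Compare 6 vs 9: take 6 from left. Merged: [1, 6]
Compare 13 vs 9: take 9 from right. Merged: [1, 6, 9]
Compare 13 vs 9: take 9 from right. Merged: [1, 6, 9, 9]
Compare 13 vs 20: take 13 from left. Merged: [1, 6, 9, 9, 13]
Compare 21 vs 20: take 20 from right. Merged: [1, 6, 9, 9, 13, 20]
Compare 21 vs 20: take 20 from right. Merged: [1, 6, 9, 9, 13, 20, 20]
Append remaining from left: [21]. Merged: [1, 6, 9, 9, 13, 20, 20, 21]

Final merged array: [1, 6, 9, 9, 13, 20, 20, 21]
Total comparisons: 7

The merged array is [1, 6, 9, 9, 13, 20, 20, 21], requiring 7 comparisons. The merge step runs in O(n) time where n is the total number of elements.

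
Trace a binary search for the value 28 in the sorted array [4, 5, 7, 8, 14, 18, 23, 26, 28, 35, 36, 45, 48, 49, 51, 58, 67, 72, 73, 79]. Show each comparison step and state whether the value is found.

Binary search for 28 in [4, 5, 7, 8, 14, 18, 23, 26, 28, 35, 36, 45, 48, 49, 51, 58, 67, 72, 73, 79]:

lo=0, hi=19, mid=9, arr[mid]=35 -> 35 > 28, search left half
lo=0, hi=8, mid=4, arr[mid]=14 -> 14 < 28, search right half
lo=5, hi=8, mid=6, arr[mid]=23 -> 23 < 28, search right half
lo=7, hi=8, mid=7, arr[mid]=26 -> 26 < 28, search right half
lo=8, hi=8, mid=8, arr[mid]=28 -> Found target at index 8!

Binary search finds 28 at index 8 after 5 comparisons. The search repeatedly halves the search space by comparing with the middle element.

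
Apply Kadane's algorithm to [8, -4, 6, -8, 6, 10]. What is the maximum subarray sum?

Using Kadane's algorithm on [8, -4, 6, -8, 6, 10]:

Scanning through the array:
Position 1 (value -4): max_ending_here = 4, max_so_far = 8
Position 2 (value 6): max_ending_here = 10, max_so_far = 10
Position 3 (value -8): max_ending_here = 2, max_so_far = 10
Position 4 (value 6): max_ending_here = 8, max_so_far = 10
Position 5 (value 10): max_ending_here = 18, max_so_far = 18

Maximum subarray: [8, -4, 6, -8, 6, 10]
Maximum sum: 18

The maximum subarray is [8, -4, 6, -8, 6, 10] with sum 18. This subarray runs from index 0 to index 5.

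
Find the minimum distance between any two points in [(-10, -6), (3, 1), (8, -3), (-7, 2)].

Computing all pairwise distances among 4 points:

d((-10, -6), (3, 1)) = 14.7648
d((-10, -6), (8, -3)) = 18.2483
d((-10, -6), (-7, 2)) = 8.544
d((3, 1), (8, -3)) = 6.4031 <-- minimum
d((3, 1), (-7, 2)) = 10.0499
d((8, -3), (-7, 2)) = 15.8114

Closest pair: (3, 1) and (8, -3) with distance 6.4031

The closest pair is (3, 1) and (8, -3) with Euclidean distance 6.4031. For 4 points, brute-force pairwise comparison is shown above. For large n, the divide-and-conquer algorithm (sort by x, recurse on halves, check the dividing strip) achieves O(n log n).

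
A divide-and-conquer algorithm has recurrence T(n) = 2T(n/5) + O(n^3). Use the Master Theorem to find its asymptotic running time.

Master Theorem for T(n) = 2T(n/5) + O(n^3):

a = 2, b = 5, c = 3
log_b(a) = log_5(2) = 0.4307

Case 3: c = 3 > log_5(2) = 0.4307
T(n) = O(n^3) = O(n^3)

For T(n) = 2T(n/5) + O(n^3): log_5(2) = 0.4307. This is Case 3 of the Master Theorem (c > log_b(a), work dominated by root), giving O(n^3).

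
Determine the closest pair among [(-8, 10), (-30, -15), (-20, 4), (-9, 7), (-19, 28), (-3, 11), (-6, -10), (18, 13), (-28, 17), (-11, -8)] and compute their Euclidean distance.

Computing all pairwise distances among 10 points:

d((-8, 10), (-30, -15)) = 33.3017
d((-8, 10), (-20, 4)) = 13.4164
d((-8, 10), (-9, 7)) = 3.1623 <-- minimum
d((-8, 10), (-19, 28)) = 21.095
d((-8, 10), (-3, 11)) = 5.099
d((-8, 10), (-6, -10)) = 20.0998
d((-8, 10), (18, 13)) = 26.1725
d((-8, 10), (-28, 17)) = 21.1896
d((-8, 10), (-11, -8)) = 18.2483
d((-30, -15), (-20, 4)) = 21.4709
d((-30, -15), (-9, 7)) = 30.4138
d((-30, -15), (-19, 28)) = 44.3847
d((-30, -15), (-3, 11)) = 37.4833
d((-30, -15), (-6, -10)) = 24.5153
d((-30, -15), (18, 13)) = 55.5698
d((-30, -15), (-28, 17)) = 32.0624
d((-30, -15), (-11, -8)) = 20.2485
d((-20, 4), (-9, 7)) = 11.4018
d((-20, 4), (-19, 28)) = 24.0208
d((-20, 4), (-3, 11)) = 18.3848
d((-20, 4), (-6, -10)) = 19.799
d((-20, 4), (18, 13)) = 39.0512
d((-20, 4), (-28, 17)) = 15.2643
d((-20, 4), (-11, -8)) = 15.0
d((-9, 7), (-19, 28)) = 23.2594
d((-9, 7), (-3, 11)) = 7.2111
d((-9, 7), (-6, -10)) = 17.2627
d((-9, 7), (18, 13)) = 27.6586
d((-9, 7), (-28, 17)) = 21.4709
d((-9, 7), (-11, -8)) = 15.1327
d((-19, 28), (-3, 11)) = 23.3452
d((-19, 28), (-6, -10)) = 40.1622
d((-19, 28), (18, 13)) = 39.9249
d((-19, 28), (-28, 17)) = 14.2127
d((-19, 28), (-11, -8)) = 36.8782
d((-3, 11), (-6, -10)) = 21.2132
d((-3, 11), (18, 13)) = 21.095
d((-3, 11), (-28, 17)) = 25.7099
d((-3, 11), (-11, -8)) = 20.6155
d((-6, -10), (18, 13)) = 33.2415
d((-6, -10), (-28, 17)) = 34.8281
d((-6, -10), (-11, -8)) = 5.3852
d((18, 13), (-28, 17)) = 46.1736
d((18, 13), (-11, -8)) = 35.805
d((-28, 17), (-11, -8)) = 30.2324

Closest pair: (-8, 10) and (-9, 7) with distance 3.1623

The closest pair is (-8, 10) and (-9, 7) with Euclidean distance 3.1623. For 10 points, brute-force pairwise comparison is shown above. For large n, the divide-and-conquer algorithm (sort by x, recurse on halves, check the dividing strip) achieves O(n log n).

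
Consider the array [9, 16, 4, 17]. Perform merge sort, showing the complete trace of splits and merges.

Merge sort trace:

Split: [9, 16, 4, 17] -> [9, 16] and [4, 17]
  Split: [9, 16] -> [9] and [16]
  Merge: [9] + [16] -> [9, 16]
  Split: [4, 17] -> [4] and [17]
  Merge: [4] + [17] -> [4, 17]
Merge: [9, 16] + [4, 17] -> [4, 9, 16, 17]

Final sorted array: [4, 9, 16, 17]

The merge sort proceeds by recursively splitting the array and merging sorted halves.
After all merges, the sorted array is [4, 9, 16, 17].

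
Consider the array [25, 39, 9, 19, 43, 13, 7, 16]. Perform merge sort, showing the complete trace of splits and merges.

Merge sort trace:

Split: [25, 39, 9, 19, 43, 13, 7, 16] -> [25, 39, 9, 19] and [43, 13, 7, 16]
  Split: [25, 39, 9, 19] -> [25, 39] and [9, 19]
    Split: [25, 39] -> [25] and [39]
    Merge: [25] + [39] -> [25, 39]
    Split: [9, 19] -> [9] and [19]
    Merge: [9] + [19] -> [9, 19]
  Merge: [25, 39] + [9, 19] -> [9, 19, 25, 39]
  Split: [43, 13, 7, 16] -> [43, 13] and [7, 16]
    Split: [43, 13] -> [43] and [13]
    Merge: [43] + [13] -> [13, 43]
    Split: [7, 16] -> [7] and [16]
    Merge: [7] + [16] -> [7, 16]
  Merge: [13, 43] + [7, 16] -> [7, 13, 16, 43]
Merge: [9, 19, 25, 39] + [7, 13, 16, 43] -> [7, 9, 13, 16, 19, 25, 39, 43]

Final sorted array: [7, 9, 13, 16, 19, 25, 39, 43]

The merge sort proceeds by recursively splitting the array and merging sorted halves.
After all merges, the sorted array is [7, 9, 13, 16, 19, 25, 39, 43].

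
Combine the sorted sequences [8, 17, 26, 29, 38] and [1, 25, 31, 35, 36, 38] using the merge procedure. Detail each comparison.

Merging process:

Compare 8 vs 1: take 1 from right. Merged: [1]
Compare 8 vs 25: take 8 from left. Merged: [1, 8]
Compare 17 vs 25: take 17 from left. Merged: [1, 8, 17]
Compare 26 vs 25: take 25 from right. Merged: [1, 8, 17, 25]
Compare 26 vs 31: take 26 from left. Merged: [1, 8, 17, 25, 26]
Compare 29 vs 31: take 29 from left. Merged: [1, 8, 17, 25, 26, 29]
Compare 38 vs 31: take 31 from right. Merged: [1, 8, 17, 25, 26, 29, 31]
Compare 38 vs 35: take 35 from right. Merged: [1, 8, 17, 25, 26, 29, 31, 35]
Compare 38 vs 36: take 36 from right. Merged: [1, 8, 17, 25, 26, 29, 31, 35, 36]
Compare 38 vs 38: take 38 from left. Merged: [1, 8, 17, 25, 26, 29, 31, 35, 36, 38]
Append remaining from right: [38]. Merged: [1, 8, 17, 25, 26, 29, 31, 35, 36, 38, 38]

Final merged array: [1, 8, 17, 25, 26, 29, 31, 35, 36, 38, 38]
Total comparisons: 10

The merged array is [1, 8, 17, 25, 26, 29, 31, 35, 36, 38, 38], requiring 10 comparisons. The merge step runs in O(n) time where n is the total number of elements.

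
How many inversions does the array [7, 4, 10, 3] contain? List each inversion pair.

Finding inversions in [7, 4, 10, 3]:

(0, 1): arr[0]=7 > arr[1]=4
(0, 3): arr[0]=7 > arr[3]=3
(1, 3): arr[1]=4 > arr[3]=3
(2, 3): arr[2]=10 > arr[3]=3

Total inversions: 4

The array has 4 inversion(s): (0,1), (0,3), (1,3), (2,3). Each pair (i,j) satisfies i < j and arr[i] > arr[j].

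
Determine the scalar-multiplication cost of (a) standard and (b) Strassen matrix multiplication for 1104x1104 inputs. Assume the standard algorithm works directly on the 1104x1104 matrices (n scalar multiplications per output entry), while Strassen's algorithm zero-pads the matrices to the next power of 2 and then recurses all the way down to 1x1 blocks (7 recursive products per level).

Matrix multiplication for 1104x1104 matrices:

Strassen's algorithm requires power-of-2 dimensions. Pad 1104x1104 to 2048x2048 (next power of 2).

Standard algorithm: 1104^3 = 1345572864 multiplications
Strassen's algorithm: 7^(log2(2048)) = 7^11 = 1977326743 multiplications
Difference: 1345572864 - 1977326743 = -631753879 (Strassen uses MORE here due to padding overhead — for small or just-over-power-of-2 n, padding can outweigh the per-level savings)

Standard: 1345572864 multiplications (1104^3). Strassen: 1977326743 multiplications (7^11, after padding to 2048x2048). Strassen reduces 8 recursive multiplications to 7 at each level.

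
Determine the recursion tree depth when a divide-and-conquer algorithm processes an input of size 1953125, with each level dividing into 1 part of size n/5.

For divide and conquer with division factor 5:

Problem sizes at each level:
Level 0: 1953125
Level 1: 390625
Level 2: 78125
Level 3: 15625
Level 4: 3125
Level 5: 625
Level 6: 125
Level 7: 25
Level 8: 5
Level 9: 1

The root is level 0 and the size-1 base case is level 9 (the tree spans levels 0 through 9, i.e. 10 levels counting the root), so the depth is the number of divisions: log_5(1953125) = 9

The recursion tree depth is log_5(1953125) = 9. At each level, the problem size is divided by 5, so it takes 9 divisions to reduce to a base case of size 1. The algorithm makes 1 recursive call at each level.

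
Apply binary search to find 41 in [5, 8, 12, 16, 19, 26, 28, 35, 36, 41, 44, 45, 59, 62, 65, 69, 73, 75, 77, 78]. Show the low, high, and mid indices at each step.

Binary search for 41 in [5, 8, 12, 16, 19, 26, 28, 35, 36, 41, 44, 45, 59, 62, 65, 69, 73, 75, 77, 78]:

lo=0, hi=19, mid=9, arr[mid]=41 -> Found target at index 9!

Binary search finds 41 at index 9 after 1 comparisons. The search repeatedly halves the search space by comparing with the middle element.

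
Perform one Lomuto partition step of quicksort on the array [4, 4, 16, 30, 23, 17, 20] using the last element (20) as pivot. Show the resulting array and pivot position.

Lomuto partition with pivot = 20:

Initial array: [4, 4, 16, 30, 23, 17, 20]

arr[0]=4 <= 20: swap with position 0, array becomes [4, 4, 16, 30, 23, 17, 20]
arr[1]=4 <= 20: swap with position 1, array becomes [4, 4, 16, 30, 23, 17, 20]
arr[2]=16 <= 20: swap with position 2, array becomes [4, 4, 16, 30, 23, 17, 20]
arr[3]=30 > 20: no swap
arr[4]=23 > 20: no swap
arr[5]=17 <= 20: swap with position 3, array becomes [4, 4, 16, 17, 23, 30, 20]

Place pivot at position 4: [4, 4, 16, 17, 20, 30, 23]
Pivot position: 4

After partitioning with pivot 20, the array becomes [4, 4, 16, 17, 20, 30, 23]. The pivot is placed at index 4. All elements to the left of the pivot are <= 20, and all elements to the right are > 20.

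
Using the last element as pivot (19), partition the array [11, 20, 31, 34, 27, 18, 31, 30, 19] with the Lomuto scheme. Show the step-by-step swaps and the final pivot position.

Lomuto partition with pivot = 19:

Initial array: [11, 20, 31, 34, 27, 18, 31, 30, 19]

arr[0]=11 <= 19: swap with position 0, array becomes [11, 20, 31, 34, 27, 18, 31, 30, 19]
arr[1]=20 > 19: no swap
arr[2]=31 > 19: no swap
arr[3]=34 > 19: no swap
arr[4]=27 > 19: no swap
arr[5]=18 <= 19: swap with position 1, array becomes [11, 18, 31, 34, 27, 20, 31, 30, 19]
arr[6]=31 > 19: no swap
arr[7]=30 > 19: no swap

Place pivot at position 2: [11, 18, 19, 34, 27, 20, 31, 30, 31]
Pivot position: 2

After partitioning with pivot 19, the array becomes [11, 18, 19, 34, 27, 20, 31, 30, 31]. The pivot is placed at index 2. All elements to the left of the pivot are <= 19, and all elements to the right are > 19.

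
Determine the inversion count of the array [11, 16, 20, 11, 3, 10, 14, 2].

Finding inversions in [11, 16, 20, 11, 3, 10, 14, 2]:

(0, 4): arr[0]=11 > arr[4]=3
(0, 5): arr[0]=11 > arr[5]=10
(0, 7): arr[0]=11 > arr[7]=2
(1, 3): arr[1]=16 > arr[3]=11
(1, 4): arr[1]=16 > arr[4]=3
(1, 5): arr[1]=16 > arr[5]=10
(1, 6): arr[1]=16 > arr[6]=14
(1, 7): arr[1]=16 > arr[7]=2
(2, 3): arr[2]=20 > arr[3]=11
(2, 4): arr[2]=20 > arr[4]=3
(2, 5): arr[2]=20 > arr[5]=10
(2, 6): arr[2]=20 > arr[6]=14
(2, 7): arr[2]=20 > arr[7]=2
(3, 4): arr[3]=11 > arr[4]=3
(3, 5): arr[3]=11 > arr[5]=10
(3, 7): arr[3]=11 > arr[7]=2
(4, 7): arr[4]=3 > arr[7]=2
(5, 7): arr[5]=10 > arr[7]=2
(6, 7): arr[6]=14 > arr[7]=2

Total inversions: 19

The array has 19 inversion(s): (0,4), (0,5), (0,7), (1,3), (1,4), (1,5), (1,6), (1,7), (2,3), (2,4), (2,5), (2,6), (2,7), (3,4), (3,5), (3,7), (4,7), (5,7), (6,7). Each pair (i,j) satisfies i < j and arr[i] > arr[j].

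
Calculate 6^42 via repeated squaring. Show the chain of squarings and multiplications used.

Computing 6^42 by squaring (build up from 6^1; each line after the first costs one multiplication):

6^1 = 6
6^2 = (6^1)^2 = 6^2 = 36
6^4 = (6^2)^2 = 36^2 = 1296
6^5 = 6 * 6^4 = 6 * 1296 = 7776
6^10 = (6^5)^2 = 7776^2 = 60466176
6^20 = (6^10)^2 = 60466176^2 = 3656158440062976
6^21 = 6 * 6^20 = 6 * 3656158440062976 = 21936950640377856
6^42 = (6^21)^2 = 21936950640377856^2 = 481229803398374426442198455156736

Result: 481229803398374426442198455156736
Multiplications needed: 7 (7 lines after 6^1)

6^42 = 481229803398374426442198455156736. Using exponentiation by squaring, this requires 7 multiplications. The key idea: if the exponent is even, square the half-power; if odd, multiply by the base once.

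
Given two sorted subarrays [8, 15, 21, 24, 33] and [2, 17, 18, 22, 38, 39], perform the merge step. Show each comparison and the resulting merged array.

Merging process:

Compare 8 vs 2: take 2 from right. Merged: [2]
Compare 8 vs 17: take 8 from left. Merged: [2, 8]
Compare 15 vs 17: take 15 from left. Merged: [2, 8, 15]
Compare 21 vs 17: take 17 from right. Merged: [2, 8, 15, 17]
Compare 21 vs 18: take 18 from right. Merged: [2, 8, 15, 17, 18]
Compare 21 vs 22: take 21 from left. Merged: [2, 8, 15, 17, 18, 21]
Compare 24 vs 22: take 22 from right. Merged: [2, 8, 15, 17, 18, 21, 22]
Compare 24 vs 38: take 24 from left. Merged: [2, 8, 15, 17, 18, 21, 22, 24]
Compare 33 vs 38: take 33 from left. Merged: [2, 8, 15, 17, 18, 21, 22, 24, 33]
Append remaining from right: [38, 39]. Merged: [2, 8, 15, 17, 18, 21, 22, 24, 33, 38, 39]

Final merged array: [2, 8, 15, 17, 18, 21, 22, 24, 33, 38, 39]
Total comparisons: 9

The merged array is [2, 8, 15, 17, 18, 21, 22, 24, 33, 38, 39], requiring 9 comparisons. The merge step runs in O(n) time where n is the total number of elements.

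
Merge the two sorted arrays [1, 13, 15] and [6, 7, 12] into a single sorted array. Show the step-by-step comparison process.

Merging process:

Compare 1 vs 6: take 1 from left. Merged: [1]
Compare 13 vs 6: take 6 from right. Merged: [1, 6]
Compare 13 vs 7: take 7 from right. Merged: [1, 6, 7]
Compare 13 vs 12: take 12 from right. Merged: [1, 6, 7, 12]
Append remaining from left: [13, 15]. Merged: [1, 6, 7, 12, 13, 15]

Final merged array: [1, 6, 7, 12, 13, 15]
Total comparisons: 4

The merged array is [1, 6, 7, 12, 13, 15], requiring 4 comparisons. The merge step runs in O(n) time where n is the total number of elements.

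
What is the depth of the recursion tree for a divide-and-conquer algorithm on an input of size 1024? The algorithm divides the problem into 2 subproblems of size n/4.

For divide and conquer with division factor 4:

Problem sizes at each level:
Level 0: 1024
Level 1: 256
Level 2: 64
Level 3: 16
Level 4: 4
Level 5: 1

The root is level 0 and the size-1 base case is level 5 (the tree spans levels 0 through 5, i.e. 6 levels counting the root), so the depth is the number of divisions: log_4(1024) = 5

The recursion tree depth is log_4(1024) = 5. At each level, the problem size is divided by 4, so it takes 5 divisions to reduce to a base case of size 1. The algorithm makes 2 recursive calls at each level.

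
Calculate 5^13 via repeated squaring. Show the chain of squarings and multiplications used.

Computing 5^13 by squaring (build up from 5^1; each line after the first costs one multiplication):

5^1 = 5
5^2 = (5^1)^2 = 5^2 = 25
5^3 = 5 * 5^2 = 5 * 25 = 125
5^6 = (5^3)^2 = 125^2 = 15625
5^12 = (5^6)^2 = 15625^2 = 244140625
5^13 = 5 * 5^12 = 5 * 244140625 = 1220703125

Result: 1220703125
Multiplications needed: 5 (5 lines after 5^1)

5^13 = 1220703125. Using exponentiation by squaring, this requires 5 multiplications. The key idea: if the exponent is even, square the half-power; if odd, multiply by the base once.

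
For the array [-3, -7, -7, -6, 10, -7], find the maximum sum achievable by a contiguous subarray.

Using Kadane's algorithm on [-3, -7, -7, -6, 10, -7]:

Scanning through the array:
Position 1 (value -7): max_ending_here = -7, max_so_far = -3
Position 2 (value -7): max_ending_here = -7, max_so_far = -3
Position 3 (value -6): max_ending_here = -6, max_so_far = -3
Position 4 (value 10): max_ending_here = 10, max_so_far = 10
Position 5 (value -7): max_ending_here = 3, max_so_far = 10

Maximum subarray: [10]
Maximum sum: 10

The maximum subarray is [10] with sum 10. This subarray runs from index 4 to index 4.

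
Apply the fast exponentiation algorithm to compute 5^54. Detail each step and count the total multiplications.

Computing 5^54 by squaring (build up from 5^1; each line after the first costs one multiplication):

5^1 = 5
5^2 = (5^1)^2 = 5^2 = 25
5^3 = 5 * 5^2 = 5 * 25 = 125
5^6 = (5^3)^2 = 125^2 = 15625
5^12 = (5^6)^2 = 15625^2 = 244140625
5^13 = 5 * 5^12 = 5 * 244140625 = 1220703125
5^26 = (5^13)^2 = 1220703125^2 = 1490116119384765625
5^27 = 5 * 5^26 = 5 * 1490116119384765625 = 7450580596923828125
5^54 = (5^27)^2 = 7450580596923828125^2 = 55511151231257827021181583404541015625

Result: 55511151231257827021181583404541015625
Multiplications needed: 8 (8 lines after 5^1)

5^54 = 55511151231257827021181583404541015625. Using exponentiation by squaring, this requires 8 multiplications. The key idea: if the exponent is even, square the half-power; if odd, multiply by the base once.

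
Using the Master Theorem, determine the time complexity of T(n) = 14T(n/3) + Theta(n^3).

Master Theorem for T(n) = 14T(n/3) + O(n^3):

a = 14, b = 3, c = 3
log_b(a) = log_3(14) = 2.4022

Case 3: c = 3 > log_3(14) = 2.4022
T(n) = O(n^3) = O(n^3)

For T(n) = 14T(n/3) + O(n^3): log_3(14) = 2.4022. This is Case 3 of the Master Theorem (c > log_b(a), work dominated by root), giving O(n^3).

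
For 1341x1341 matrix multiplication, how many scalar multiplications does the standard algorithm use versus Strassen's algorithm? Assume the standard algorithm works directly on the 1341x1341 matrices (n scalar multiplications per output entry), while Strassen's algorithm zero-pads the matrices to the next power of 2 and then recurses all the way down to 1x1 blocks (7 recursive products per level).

Matrix multiplication for 1341x1341 matrices:

Strassen's algorithm requires power-of-2 dimensions. Pad 1341x1341 to 2048x2048 (next power of 2).

Standard algorithm: 1341^3 = 2411494821 multiplications
Strassen's algorithm: 7^(log2(2048)) = 7^11 = 1977326743 multiplications
Savings: 2411494821 - 1977326743 = 434168078 multiplications

Standard: 2411494821 multiplications (1341^3). Strassen: 1977326743 multiplications (7^11, after padding to 2048x2048). Strassen reduces 8 recursive multiplications to 7 at each level.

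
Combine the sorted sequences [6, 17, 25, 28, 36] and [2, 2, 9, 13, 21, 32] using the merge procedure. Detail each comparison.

Merging process:

Compare 6 vs 2: take 2 from right. Merged: [2]
Compare 6 vs 2: take 2 from right. Merged: [2, 2]
Compare 6 vs 9: take 6 from left. Merged: [2, 2, 6]
Compare 17 vs 9: take 9 from right. Merged: [2, 2, 6, 9]
Compare 17 vs 13: take 13 from right. Merged: [2, 2, 6, 9, 13]
Compare 17 vs 21: take 17 from left. Merged: [2, 2, 6, 9, 13, 17]
Compare 25 vs 21: take 21 from right. Merged: [2, 2, 6, 9, 13, 17, 21]
Compare 25 vs 32: take 25 from left. Merged: [2, 2, 6, 9, 13, 17, 21, 25]
Compare 28 vs 32: take 28 from left. Merged: [2, 2, 6, 9, 13, 17, 21, 25, 28]
Compare 36 vs 32: take 32 from right. Merged: [2, 2, 6, 9, 13, 17, 21, 25, 28, 32]
Append remaining from left: [36]. Merged: [2, 2, 6, 9, 13, 17, 21, 25, 28, 32, 36]

Final merged array: [2, 2, 6, 9, 13, 17, 21, 25, 28, 32, 36]
Total comparisons: 10

The merged array is [2, 2, 6, 9, 13, 17, 21, 25, 28, 32, 36], requiring 10 comparisons. The merge step runs in O(n) time where n is the total number of elements.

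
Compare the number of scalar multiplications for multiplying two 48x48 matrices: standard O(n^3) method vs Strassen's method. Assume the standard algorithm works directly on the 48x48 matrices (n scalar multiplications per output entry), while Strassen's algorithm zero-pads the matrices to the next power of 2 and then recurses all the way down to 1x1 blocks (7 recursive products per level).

Matrix multiplication for 48x48 matrices:

Strassen's algorithm requires power-of-2 dimensions. Pad 48x48 to 64x64 (next power of 2).

Standard algorithm: 48^3 = 110592 multiplications
Strassen's algorithm: 7^(log2(64)) = 7^6 = 117649 multiplications
Difference: 110592 - 117649 = -7057 (Strassen uses MORE here due to padding overhead — for small or just-over-power-of-2 n, padding can outweigh the per-level savings)

Standard: 110592 multiplications (48^3). Strassen: 117649 multiplications (7^6, after padding to 64x64). Strassen reduces 8 recursive multiplications to 7 at each level.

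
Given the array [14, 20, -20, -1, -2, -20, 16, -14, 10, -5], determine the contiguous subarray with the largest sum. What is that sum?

Using Kadane's algorithm on [14, 20, -20, -1, -2, -20, 16, -14, 10, -5]:

Scanning through the array:
Position 1 (value 20): max_ending_here = 34, max_so_far = 34
Position 2 (value -20): max_ending_here = 14, max_so_far = 34
Position 3 (value -1): max_ending_here = 13, max_so_far = 34
Position 4 (value -2): max_ending_here = 11, max_so_far = 34
Position 5 (value -20): max_ending_here = -9, max_so_far = 34
Position 6 (value 16): max_ending_here = 16, max_so_far = 34
Position 7 (value -14): max_ending_here = 2, max_so_far = 34
Position 8 (value 10): max_ending_here = 12, max_so_far = 34
Position 9 (value -5): max_ending_here = 7, max_so_far = 34

Maximum subarray: [14, 20]
Maximum sum: 34

The maximum subarray is [14, 20] with sum 34. This subarray runs from index 0 to index 1.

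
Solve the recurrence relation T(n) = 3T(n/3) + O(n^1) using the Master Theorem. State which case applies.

Master Theorem for T(n) = 3T(n/3) + O(n^1):

a = 3, b = 3, c = 1
log_b(a) = log_3(3) = 1.0000

Case 2: c = 1 = log_3(3) = 1.0000
T(n) = O(n^1 log n) = O(n log n)

For T(n) = 3T(n/3) + O(n^1): log_3(3) = 1.0000. This is Case 2 of the Master Theorem (c = log_b(a), equal work at all levels), giving O(n log n).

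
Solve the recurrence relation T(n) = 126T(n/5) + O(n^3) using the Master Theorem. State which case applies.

Master Theorem for T(n) = 126T(n/5) + O(n^3):

a = 126, b = 5, c = 3
log_b(a) = log_5(126) = 3.0050

Case 1: c = 3 < log_5(126) = 3.0050
T(n) = O(n^(log_5 126))

For T(n) = 126T(n/5) + O(n^3): log_5(126) = 3.0050. This is Case 1 of the Master Theorem (c < log_b(a), work dominated by leaves), giving O(n^(log_5 126)).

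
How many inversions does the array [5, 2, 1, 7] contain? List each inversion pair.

Finding inversions in [5, 2, 1, 7]:

(0, 1): arr[0]=5 > arr[1]=2
(0, 2): arr[0]=5 > arr[2]=1
(1, 2): arr[1]=2 > arr[2]=1

Total inversions: 3

The array has 3 inversion(s): (0,1), (0,2), (1,2). Each pair (i,j) satisfies i < j and arr[i] > arr[j].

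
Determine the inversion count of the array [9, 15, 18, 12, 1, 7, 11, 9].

Finding inversions in [9, 15, 18, 12, 1, 7, 11, 9]:

(0, 4): arr[0]=9 > arr[4]=1
(0, 5): arr[0]=9 > arr[5]=7
(1, 3): arr[1]=15 > arr[3]=12
(1, 4): arr[1]=15 > arr[4]=1
(1, 5): arr[1]=15 > arr[5]=7
(1, 6): arr[1]=15 > arr[6]=11
(1, 7): arr[1]=15 > arr[7]=9
(2, 3): arr[2]=18 > arr[3]=12
(2, 4): arr[2]=18 > arr[4]=1
(2, 5): arr[2]=18 > arr[5]=7
(2, 6): arr[2]=18 > arr[6]=11
(2, 7): arr[2]=18 > arr[7]=9
(3, 4): arr[3]=12 > arr[4]=1
(3, 5): arr[3]=12 > arr[5]=7
(3, 6): arr[3]=12 > arr[6]=11
(3, 7): arr[3]=12 > arr[7]=9
(6, 7): arr[6]=11 > arr[7]=9

Total inversions: 17

The array has 17 inversion(s): (0,4), (0,5), (1,3), (1,4), (1,5), (1,6), (1,7), (2,3), (2,4), (2,5), (2,6), (2,7), (3,4), (3,5), (3,6), (3,7), (6,7). Each pair (i,j) satisfies i < j and arr[i] > arr[j].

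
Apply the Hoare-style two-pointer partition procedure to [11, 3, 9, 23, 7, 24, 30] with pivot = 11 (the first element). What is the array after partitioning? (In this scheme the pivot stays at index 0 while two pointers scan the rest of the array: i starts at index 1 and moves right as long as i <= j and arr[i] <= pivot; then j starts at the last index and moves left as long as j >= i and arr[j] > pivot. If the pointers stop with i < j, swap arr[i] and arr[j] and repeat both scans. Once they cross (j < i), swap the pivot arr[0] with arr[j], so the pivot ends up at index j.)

Hoare-style two-pointer partition with pivot = 11:

Initial array: [11, 3, 9, 23, 7, 24, 30]

Pointers start at i = 1, j = 6.
i stops at index 3 (arr[3]=23 > 11), j stops at index 4 (arr[4]=7 <= 11): swap arr[3] and arr[4], array becomes [11, 3, 9, 7, 23, 24, 30]
i ends at 4, j ends at 3: the pointers have crossed (j < i), so scanning stops.

Swap pivot arr[0] with arr[3] to place pivot at position 3: [7, 3, 9, 11, 23, 24, 30]
Pivot position: 3

After partitioning with pivot 11, the array becomes [7, 3, 9, 11, 23, 24, 30]. The pivot is placed at index 3. All elements to the left of the pivot are <= 11, and all elements to the right are > 11.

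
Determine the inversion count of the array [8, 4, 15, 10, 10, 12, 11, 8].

Finding inversions in [8, 4, 15, 10, 10, 12, 11, 8]:

(0, 1): arr[0]=8 > arr[1]=4
(2, 3): arr[2]=15 > arr[3]=10
(2, 4): arr[2]=15 > arr[4]=10
(2, 5): arr[2]=15 > arr[5]=12
(2, 6): arr[2]=15 > arr[6]=11
(2, 7): arr[2]=15 > arr[7]=8
(3, 7): arr[3]=10 > arr[7]=8
(4, 7): arr[4]=10 > arr[7]=8
(5, 6): arr[5]=12 > arr[6]=11
(5, 7): arr[5]=12 > arr[7]=8
(6, 7): arr[6]=11 > arr[7]=8

Total inversions: 11

The array has 11 inversion(s): (0,1), (2,3), (2,4), (2,5), (2,6), (2,7), (3,7), (4,7), (5,6), (5,7), (6,7). Each pair (i,j) satisfies i < j and arr[i] > arr[j].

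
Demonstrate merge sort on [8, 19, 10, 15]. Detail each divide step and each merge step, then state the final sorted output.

Merge sort trace:

Split: [8, 19, 10, 15] -> [8, 19] and [10, 15]
  Split: [8, 19] -> [8] and [19]
  Merge: [8] + [19] -> [8, 19]
  Split: [10, 15] -> [10] and [15]
  Merge: [10] + [15] -> [10, 15]
Merge: [8, 19] + [10, 15] -> [8, 10, 15, 19]

Final sorted array: [8, 10, 15, 19]

The merge sort proceeds by recursively splitting the array and merging sorted halves.
After all merges, the sorted array is [8, 10, 15, 19].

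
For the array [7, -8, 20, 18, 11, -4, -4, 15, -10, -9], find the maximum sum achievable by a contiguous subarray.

Using Kadane's algorithm on [7, -8, 20, 18, 11, -4, -4, 15, -10, -9]:

Scanning through the array:
Position 1 (value -8): max_ending_here = -1, max_so_far = 7
Position 2 (value 20): max_ending_here = 20, max_so_far = 20
Position 3 (value 18): max_ending_here = 38, max_so_far = 38
Position 4 (value 11): max_ending_here = 49, max_so_far = 49
Position 5 (value -4): max_ending_here = 45, max_so_far = 49
Position 6 (value -4): max_ending_here = 41, max_so_far = 49
Position 7 (value 15): max_ending_here = 56, max_so_far = 56
Position 8 (value -10): max_ending_here = 46, max_so_far = 56
Position 9 (value -9): max_ending_here = 37, max_so_far = 56

Maximum subarray: [20, 18, 11, -4, -4, 15]
Maximum sum: 56

The maximum subarray is [20, 18, 11, -4, -4, 15] with sum 56. This subarray runs from index 2 to index 7.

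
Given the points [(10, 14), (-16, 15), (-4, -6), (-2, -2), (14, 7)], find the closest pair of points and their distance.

Computing all pairwise distances among 5 points:

d((10, 14), (-16, 15)) = 26.0192
d((10, 14), (-4, -6)) = 24.4131
d((10, 14), (-2, -2)) = 20.0
d((10, 14), (14, 7)) = 8.0623
d((-16, 15), (-4, -6)) = 24.1868
d((-16, 15), (-2, -2)) = 22.0227
d((-16, 15), (14, 7)) = 31.0483
d((-4, -6), (-2, -2)) = 4.4721 <-- minimum
d((-4, -6), (14, 7)) = 22.2036
d((-2, -2), (14, 7)) = 18.3576

Closest pair: (-4, -6) and (-2, -2) with distance 4.4721

The closest pair is (-4, -6) and (-2, -2) with Euclidean distance 4.4721. For 5 points, brute-force pairwise comparison is shown above. For large n, the divide-and-conquer algorithm (sort by x, recurse on halves, check the dividing strip) achieves O(n log n).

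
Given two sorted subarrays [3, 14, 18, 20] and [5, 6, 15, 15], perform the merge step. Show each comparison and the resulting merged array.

Merging process:

Compare 3 vs 5: take 3 from left. Merged: [3]
Compare 14 vs 5: take 5 from right. Merged: [3, 5]
Compare 14 vs 6: take 6 from right. Merged: [3, 5, 6]
Compare 14 vs 15: take 14 from left. Merged: [3, 5, 6, 14]
Compare 18 vs 15: take 15 from right. Merged: [3, 5, 6, 14, 15]
Compare 18 vs 15: take 15 from right. Merged: [3, 5, 6, 14, 15, 15]
Append remaining from left: [18, 20]. Merged: [3, 5, 6, 14, 15, 15, 18, 20]

Final merged array: [3, 5, 6, 14, 15, 15, 18, 20]
Total comparisons: 6

The merged array is [3, 5, 6, 14, 15, 15, 18, 20], requiring 6 comparisons. The merge step runs in O(n) time where n is the total number of elements.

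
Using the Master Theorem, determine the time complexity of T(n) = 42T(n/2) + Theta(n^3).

Master Theorem for T(n) = 42T(n/2) + O(n^3):

a = 42, b = 2, c = 3
log_b(a) = log_2(42) = 5.3923

Case 1: c = 3 < log_2(42) = 5.3923
T(n) = O(n^(log_2 42))

For T(n) = 42T(n/2) + O(n^3): log_2(42) = 5.3923. This is Case 1 of the Master Theorem (c < log_b(a), work dominated by leaves), giving O(n^(log_2 42)).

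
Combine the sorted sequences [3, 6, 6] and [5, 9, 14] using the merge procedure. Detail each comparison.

Merging process:

Compare 3 vs 5: take 3 from left. Merged: [3]
Compare 6 vs 5: take 5 from right. Merged: [3, 5]
Compare 6 vs 9: take 6 from left. Merged: [3, 5, 6]
Compare 6 vs 9: take 6 from left. Merged: [3, 5, 6, 6]
Append remaining from right: [9, 14]. Merged: [3, 5, 6, 6, 9, 14]

Final merged array: [3, 5, 6, 6, 9, 14]
Total comparisons: 4

The merged array is [3, 5, 6, 6, 9, 14], requiring 4 comparisons. The merge step runs in O(n) time where n is the total number of elements.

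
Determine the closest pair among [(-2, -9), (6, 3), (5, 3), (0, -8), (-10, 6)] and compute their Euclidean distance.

Computing all pairwise distances among 5 points:

d((-2, -9), (6, 3)) = 14.4222
d((-2, -9), (5, 3)) = 13.8924
d((-2, -9), (0, -8)) = 2.2361
d((-2, -9), (-10, 6)) = 17.0
d((6, 3), (5, 3)) = 1.0 <-- minimum
d((6, 3), (0, -8)) = 12.53
d((6, 3), (-10, 6)) = 16.2788
d((5, 3), (0, -8)) = 12.083
d((5, 3), (-10, 6)) = 15.2971
d((0, -8), (-10, 6)) = 17.2047

Closest pair: (6, 3) and (5, 3) with distance 1.0

The closest pair is (6, 3) and (5, 3) with Euclidean distance 1.0. For 5 points, brute-force pairwise comparison is shown above. For large n, the divide-and-conquer algorithm (sort by x, recurse on halves, check the dividing strip) achieves O(n log n).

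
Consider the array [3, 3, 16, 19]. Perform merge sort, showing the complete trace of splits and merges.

Merge sort trace:

Split: [3, 3, 16, 19] -> [3, 3] and [16, 19]
  Split: [3, 3] -> [3] and [3]
  Merge: [3] + [3] -> [3, 3]
  Split: [16, 19] -> [16] and [19]
  Merge: [16] + [19] -> [16, 19]
Merge: [3, 3] + [16, 19] -> [3, 3, 16, 19]

Final sorted array: [3, 3, 16, 19]

The merge sort proceeds by recursively splitting the array and merging sorted halves.
After all merges, the sorted array is [3, 3, 16, 19].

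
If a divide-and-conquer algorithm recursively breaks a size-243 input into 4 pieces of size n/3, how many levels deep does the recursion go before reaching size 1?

For divide and conquer with division factor 3:

Problem sizes at each level:
Level 0: 243
Level 1: 81
Level 2: 27
Level 3: 9
Level 4: 3
Level 5: 1

The root is level 0 and the size-1 base case is level 5 (the tree spans levels 0 through 5, i.e. 6 levels counting the root), so the depth is the number of divisions: log_3(243) = 5

The recursion tree depth is log_3(243) = 5. At each level, the problem size is divided by 3, so it takes 5 divisions to reduce to a base case of size 1. The algorithm makes 4 recursive calls at each level.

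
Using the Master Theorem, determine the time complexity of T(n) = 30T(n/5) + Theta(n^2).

Master Theorem for T(n) = 30T(n/5) + O(n^2):

a = 30, b = 5, c = 2
log_b(a) = log_5(30) = 2.1133

Case 1: c = 2 < log_5(30) = 2.1133
T(n) = O(n^(log_5 30))

For T(n) = 30T(n/5) + O(n^2): log_5(30) = 2.1133. This is Case 1 of the Master Theorem (c < log_b(a), work dominated by leaves), giving O(n^(log_5 30)).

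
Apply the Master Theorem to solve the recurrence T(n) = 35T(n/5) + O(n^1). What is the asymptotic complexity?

Master Theorem for T(n) = 35T(n/5) + O(n^1):

a = 35, b = 5, c = 1
log_b(a) = log_5(35) = 2.2091

Case 1: c = 1 < log_5(35) = 2.2091
T(n) = O(n^(log_5 35))

For T(n) = 35T(n/5) + O(n^1): log_5(35) = 2.2091. This is Case 1 of the Master Theorem (c < log_b(a), work dominated by leaves), giving O(n^(log_5 35)).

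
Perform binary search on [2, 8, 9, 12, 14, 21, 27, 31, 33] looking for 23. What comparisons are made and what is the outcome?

Binary search for 23 in [2, 8, 9, 12, 14, 21, 27, 31, 33]:

lo=0, hi=8, mid=4, arr[mid]=14 -> 14 < 23, search right half
lo=5, hi=8, mid=6, arr[mid]=27 -> 27 > 23, search left half
lo=5, hi=5, mid=5, arr[mid]=21 -> 21 < 23, search right half
lo=6 > hi=5, target 23 not found

Binary search determines that 23 is not in the array after 3 comparisons. The search space was exhausted without finding the target.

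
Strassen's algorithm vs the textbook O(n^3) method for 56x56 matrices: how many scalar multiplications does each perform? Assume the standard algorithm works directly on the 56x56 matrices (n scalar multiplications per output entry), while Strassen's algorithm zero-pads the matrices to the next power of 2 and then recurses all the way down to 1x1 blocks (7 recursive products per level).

Matrix multiplication for 56x56 matrices:

Strassen's algorithm requires power-of-2 dimensions. Pad 56x56 to 64x64 (next power of 2).

Standard algorithm: 56^3 = 175616 multiplications
Strassen's algorithm: 7^(log2(64)) = 7^6 = 117649 multiplications
Savings: 175616 - 117649 = 57967 multiplications

Standard: 175616 multiplications (56^3). Strassen: 117649 multiplications (7^6, after padding to 64x64). Strassen reduces 8 recursive multiplications to 7 at each level.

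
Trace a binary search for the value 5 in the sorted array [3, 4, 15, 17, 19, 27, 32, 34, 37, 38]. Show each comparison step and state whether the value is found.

Binary search for 5 in [3, 4, 15, 17, 19, 27, 32, 34, 37, 38]:

lo=0, hi=9, mid=4, arr[mid]=19 -> 19 > 5, search left half
lo=0, hi=3, mid=1, arr[mid]=4 -> 4 < 5, search right half
lo=2, hi=3, mid=2, arr[mid]=15 -> 15 > 5, search left half
lo=2 > hi=1, target 5 not found

Binary search determines that 5 is not in the array after 3 comparisons. The search space was exhausted without finding the target.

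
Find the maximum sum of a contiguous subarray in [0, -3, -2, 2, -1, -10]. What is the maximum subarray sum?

Using Kadane's algorithm on [0, -3, -2, 2, -1, -10]:

Scanning through the array:
Position 1 (value -3): max_ending_here = -3, max_so_far = 0
Position 2 (value -2): max_ending_here = -2, max_so_far = 0
Position 3 (value 2): max_ending_here = 2, max_so_far = 2
Position 4 (value -1): max_ending_here = 1, max_so_far = 2
Position 5 (value -10): max_ending_here = -9, max_so_far = 2

Maximum subarray: [2]
Maximum sum: 2

The maximum subarray is [2] with sum 2. This subarray runs from index 3 to index 3.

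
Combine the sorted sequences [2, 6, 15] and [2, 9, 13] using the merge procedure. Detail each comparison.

Merging process:

Compare 2 vs 2: take 2 from left. Merged: [2]
Compare 6 vs 2: take 2 from right. Merged: [2, 2]
Compare 6 vs 9: take 6 from left. Merged: [2, 2, 6]
Compare 15 vs 9: take 9 from right. Merged: [2, 2, 6, 9]
Compare 15 vs 13: take 13 from right. Merged: [2, 2, 6, 9, 13]
Append remaining from left: [15]. Merged: [2, 2, 6, 9, 13, 15]

Final merged array: [2, 2, 6, 9, 13, 15]
Total comparisons: 5

The merged array is [2, 2, 6, 9, 13, 15], requiring 5 comparisons. The merge step runs in O(n) time where n is the total number of elements.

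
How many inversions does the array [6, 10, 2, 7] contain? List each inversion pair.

Finding inversions in [6, 10, 2, 7]:

(0, 2): arr[0]=6 > arr[2]=2
(1, 2): arr[1]=10 > arr[2]=2
(1, 3): arr[1]=10 > arr[3]=7

Total inversions: 3

The array has 3 inversion(s): (0,2), (1,2), (1,3). Each pair (i,j) satisfies i < j and arr[i] > arr[j].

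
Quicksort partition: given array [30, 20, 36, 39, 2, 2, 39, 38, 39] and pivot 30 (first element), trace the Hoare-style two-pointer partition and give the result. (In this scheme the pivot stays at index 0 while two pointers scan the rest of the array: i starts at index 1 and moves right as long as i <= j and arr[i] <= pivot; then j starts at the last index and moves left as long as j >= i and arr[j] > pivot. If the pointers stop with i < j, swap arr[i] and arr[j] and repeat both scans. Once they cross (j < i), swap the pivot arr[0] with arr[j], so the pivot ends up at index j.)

Hoare-style two-pointer partition with pivot = 30:

Initial array: [30, 20, 36, 39, 2, 2, 39, 38, 39]

Pointers start at i = 1, j = 8.
i stops at index 2 (arr[2]=36 > 30), j stops at index 5 (arr[5]=2 <= 30): swap arr[2] and arr[5], array becomes [30, 20, 2, 39, 2, 36, 39, 38, 39]
i stops at index 3 (arr[3]=39 > 30), j stops at index 4 (arr[4]=2 <= 30): swap arr[3] and arr[4], array becomes [30, 20, 2, 2, 39, 36, 39, 38, 39]
i ends at 4, j ends at 3: the pointers have crossed (j < i), so scanning stops.

Swap pivot arr[0] with arr[3] to place pivot at position 3: [2, 20, 2, 30, 39, 36, 39, 38, 39]
Pivot position: 3

After partitioning with pivot 30, the array becomes [2, 20, 2, 30, 39, 36, 39, 38, 39]. The pivot is placed at index 3. All elements to the left of the pivot are <= 30, and all elements to the right are > 30.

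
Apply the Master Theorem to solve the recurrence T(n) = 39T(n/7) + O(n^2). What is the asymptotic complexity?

Master Theorem for T(n) = 39T(n/7) + O(n^2):

a = 39, b = 7, c = 2
log_b(a) = log_7(39) = 1.8827

Case 3: c = 2 > log_7(39) = 1.8827
T(n) = O(n^2) = O(n^2)

For T(n) = 39T(n/7) + O(n^2): log_7(39) = 1.8827. This is Case 3 of the Master Theorem (c > log_b(a), work dominated by root), giving O(n^2).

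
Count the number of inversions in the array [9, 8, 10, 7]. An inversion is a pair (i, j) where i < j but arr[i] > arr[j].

Finding inversions in [9, 8, 10, 7]:

(0, 1): arr[0]=9 > arr[1]=8
(0, 3): arr[0]=9 > arr[3]=7
(1, 3): arr[1]=8 > arr[3]=7
(2, 3): arr[2]=10 > arr[3]=7

Total inversions: 4

The array has 4 inversion(s): (0,1), (0,3), (1,3), (2,3). Each pair (i,j) satisfies i < j and arr[i] > arr[j].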